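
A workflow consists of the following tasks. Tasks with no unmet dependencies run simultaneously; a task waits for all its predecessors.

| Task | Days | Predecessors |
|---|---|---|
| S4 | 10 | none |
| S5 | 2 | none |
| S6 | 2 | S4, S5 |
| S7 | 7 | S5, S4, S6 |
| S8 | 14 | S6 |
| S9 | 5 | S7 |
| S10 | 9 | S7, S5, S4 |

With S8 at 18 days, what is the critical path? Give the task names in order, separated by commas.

Critical path before the change: S4→S6→S7→S10 = 10+2+7+9 = 28 giving 28 days.
S8 has 2 days of float (longest path through it is 26).
Now S4→S6→S8 = 10+2+18 = 30 is longest, so the finish becomes 30 days.

S4, S6, S8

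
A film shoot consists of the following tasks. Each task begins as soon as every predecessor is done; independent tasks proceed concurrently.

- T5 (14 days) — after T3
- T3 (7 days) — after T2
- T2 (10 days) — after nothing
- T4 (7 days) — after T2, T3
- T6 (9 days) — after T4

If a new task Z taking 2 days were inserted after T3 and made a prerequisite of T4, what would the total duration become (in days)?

Originally the job takes 33 days.
With Z inserted, T4 now waits for max(T2, T3, Z).
New critical path: T2→T3→Z→T4→T6 = 10+7+2+7+9 = 35 ⇒ 35 days.

35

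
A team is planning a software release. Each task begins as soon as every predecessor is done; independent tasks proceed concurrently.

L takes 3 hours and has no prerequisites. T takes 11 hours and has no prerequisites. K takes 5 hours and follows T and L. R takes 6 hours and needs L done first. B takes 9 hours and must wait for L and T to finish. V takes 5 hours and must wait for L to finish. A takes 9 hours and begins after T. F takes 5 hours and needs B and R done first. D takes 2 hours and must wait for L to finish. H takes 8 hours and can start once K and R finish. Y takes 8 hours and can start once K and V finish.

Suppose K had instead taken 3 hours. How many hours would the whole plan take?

25

As given, the longest chain is T→B→F = 11+9+5 = 25, so the finish is 25 hours.
K has 1 hour of float (longest path through it is 24).
The critical path is still T→B→F; finish is now 25 hours.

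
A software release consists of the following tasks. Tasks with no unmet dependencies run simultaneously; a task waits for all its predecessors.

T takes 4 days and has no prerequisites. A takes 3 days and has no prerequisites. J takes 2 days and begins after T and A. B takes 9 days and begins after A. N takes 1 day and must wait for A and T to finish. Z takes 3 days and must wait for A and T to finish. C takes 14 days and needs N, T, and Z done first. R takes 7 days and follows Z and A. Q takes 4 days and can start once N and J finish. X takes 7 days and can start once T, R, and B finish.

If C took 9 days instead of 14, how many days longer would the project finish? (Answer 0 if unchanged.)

0

Critical path before the change: T→Z→C = 4+3+14 = 21 giving 21 days.
Since C is critical, the -5 change carries straight to that chain (now 16 days).
Now T→Z→R→X = 4+3+7+7 = 21 is longest, so the finish becomes 21 days.
Change in finish: 21 − 21 = +0 days.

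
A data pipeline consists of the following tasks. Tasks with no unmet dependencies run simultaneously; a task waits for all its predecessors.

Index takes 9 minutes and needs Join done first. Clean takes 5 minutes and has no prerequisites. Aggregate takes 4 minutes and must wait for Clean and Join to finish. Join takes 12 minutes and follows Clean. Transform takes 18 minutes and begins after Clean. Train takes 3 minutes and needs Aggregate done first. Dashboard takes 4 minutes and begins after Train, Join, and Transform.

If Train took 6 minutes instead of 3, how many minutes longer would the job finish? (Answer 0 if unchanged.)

3

Baseline: Clean→Join→Aggregate→Train→Dashboard = 5+12+4+3+4 = 28 → 28 minutes.
Train is on the critical path; changing it to 6 makes that path 31 minutes.
That remains the longest chain; total 31 minutes.
Change in finish: 31 − 28 = +3 minutes.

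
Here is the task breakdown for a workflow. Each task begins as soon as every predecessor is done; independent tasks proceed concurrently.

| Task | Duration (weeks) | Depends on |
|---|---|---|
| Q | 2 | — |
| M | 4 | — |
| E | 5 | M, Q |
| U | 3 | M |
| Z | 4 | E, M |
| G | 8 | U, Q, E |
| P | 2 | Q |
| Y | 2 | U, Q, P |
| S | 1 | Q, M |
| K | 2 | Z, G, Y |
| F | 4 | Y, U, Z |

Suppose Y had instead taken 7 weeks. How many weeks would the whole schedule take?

19

Baseline: M→E→G→K = 4+5+8+2 = 19 → 19 weeks.
The longest path through Y is only 13 weeks, so Y has float 6.
That remains the longest chain; total 19 weeks.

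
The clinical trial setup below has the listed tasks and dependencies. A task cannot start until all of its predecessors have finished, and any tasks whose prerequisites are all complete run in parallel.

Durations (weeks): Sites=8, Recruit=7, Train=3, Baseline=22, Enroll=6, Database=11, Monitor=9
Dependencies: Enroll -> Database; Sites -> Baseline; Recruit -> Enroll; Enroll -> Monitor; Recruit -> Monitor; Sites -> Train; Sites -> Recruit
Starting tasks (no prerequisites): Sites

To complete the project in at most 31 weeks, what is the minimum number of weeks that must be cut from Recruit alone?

Current finish: 32 weeks; target: 31.
Recruit is on every critical path, so each week cut from Recruit cuts the finish by one (this holds down to a finish of 30).
Need 32 − 31 = 1 week off Recruit → Recruit becomes 6 weeks, finish becomes 31.

1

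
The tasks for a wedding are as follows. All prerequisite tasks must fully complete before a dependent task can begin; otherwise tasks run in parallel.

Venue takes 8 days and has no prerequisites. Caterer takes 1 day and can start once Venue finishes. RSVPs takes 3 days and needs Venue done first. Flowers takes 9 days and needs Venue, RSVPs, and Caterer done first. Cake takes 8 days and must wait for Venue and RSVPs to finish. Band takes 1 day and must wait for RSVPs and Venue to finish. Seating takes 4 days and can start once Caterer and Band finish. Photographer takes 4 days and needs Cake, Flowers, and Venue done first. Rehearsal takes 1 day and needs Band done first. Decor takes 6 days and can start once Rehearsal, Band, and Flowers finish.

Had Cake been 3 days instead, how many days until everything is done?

Baseline: Venue→RSVPs→Flowers→Decor = 8+3+9+6 = 26 → 26 days.
Cake is off the critical path — its longest chain is 23 days, giving 3 of slack.
That remains the longest chain; total 26 days.

26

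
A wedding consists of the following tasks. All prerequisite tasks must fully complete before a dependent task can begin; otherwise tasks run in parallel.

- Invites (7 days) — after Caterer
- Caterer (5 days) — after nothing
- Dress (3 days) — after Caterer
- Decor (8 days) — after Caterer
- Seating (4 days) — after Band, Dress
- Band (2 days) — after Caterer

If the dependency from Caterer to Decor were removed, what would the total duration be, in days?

12

Before: longest chain Caterer→Decor = 5+8 = 13, finish 13.
Without Caterer→Decor, Decor's earliest start moves from 5 to 0.
New critical path: Caterer→Invites = 5+7 = 12 ⇒ 12 days.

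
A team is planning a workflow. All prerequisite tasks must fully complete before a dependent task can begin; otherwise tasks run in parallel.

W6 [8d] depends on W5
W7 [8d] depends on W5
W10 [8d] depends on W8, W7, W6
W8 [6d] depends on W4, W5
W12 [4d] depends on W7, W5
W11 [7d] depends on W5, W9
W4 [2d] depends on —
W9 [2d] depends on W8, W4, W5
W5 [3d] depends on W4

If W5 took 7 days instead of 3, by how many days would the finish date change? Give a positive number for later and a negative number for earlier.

As given, the longest chain is W4→W5→W6→W10 = 2+3+8+8 = 21, so the finish is 21 days.
W5 is on the critical path; changing it to 7 makes that path 25 days.
No other chain overtakes it, so the finish is 25 days.
Change in finish: 25 − 21 = +4 days.

4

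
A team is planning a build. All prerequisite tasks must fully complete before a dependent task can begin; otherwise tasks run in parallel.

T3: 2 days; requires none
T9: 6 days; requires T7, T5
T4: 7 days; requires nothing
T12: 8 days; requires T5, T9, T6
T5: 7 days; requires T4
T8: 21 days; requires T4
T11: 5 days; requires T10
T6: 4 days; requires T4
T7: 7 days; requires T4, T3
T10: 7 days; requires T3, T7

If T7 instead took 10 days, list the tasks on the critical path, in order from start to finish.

Baseline: T4→T7→T9→T12 = 7+7+6+8 = 28 → 28 days.
T7 lies on that path, so at 10 days the path becomes 31 days.
That remains the longest chain; total 31 days.

T4, T7, T9, T12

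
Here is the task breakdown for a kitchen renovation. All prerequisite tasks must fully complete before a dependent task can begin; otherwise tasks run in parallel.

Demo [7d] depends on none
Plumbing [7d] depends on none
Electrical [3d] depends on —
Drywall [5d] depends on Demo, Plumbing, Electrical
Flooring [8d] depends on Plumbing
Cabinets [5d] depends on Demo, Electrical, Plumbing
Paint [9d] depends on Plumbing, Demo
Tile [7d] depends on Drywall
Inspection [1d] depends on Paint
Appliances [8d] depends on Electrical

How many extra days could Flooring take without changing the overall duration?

The longest chain is Demo→Drywall→Tile = 7+5+7 = 19; overall finish 19 days.
Flooring finishes as early as 15 and must finish by 19.
Float = 19 − 15 = 4.

4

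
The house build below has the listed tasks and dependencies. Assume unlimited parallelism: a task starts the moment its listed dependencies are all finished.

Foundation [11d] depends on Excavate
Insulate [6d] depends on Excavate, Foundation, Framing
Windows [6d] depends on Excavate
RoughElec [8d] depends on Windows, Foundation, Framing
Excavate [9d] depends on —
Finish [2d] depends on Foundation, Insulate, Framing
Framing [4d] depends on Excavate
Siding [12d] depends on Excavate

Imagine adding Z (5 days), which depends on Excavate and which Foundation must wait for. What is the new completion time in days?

Originally the house build takes 28 days.
With Z inserted, Foundation now waits for max(Excavate, Z).
New critical path: Excavate→Z→Foundation→RoughElec = 9+5+11+8 = 33 ⇒ 33 days.

33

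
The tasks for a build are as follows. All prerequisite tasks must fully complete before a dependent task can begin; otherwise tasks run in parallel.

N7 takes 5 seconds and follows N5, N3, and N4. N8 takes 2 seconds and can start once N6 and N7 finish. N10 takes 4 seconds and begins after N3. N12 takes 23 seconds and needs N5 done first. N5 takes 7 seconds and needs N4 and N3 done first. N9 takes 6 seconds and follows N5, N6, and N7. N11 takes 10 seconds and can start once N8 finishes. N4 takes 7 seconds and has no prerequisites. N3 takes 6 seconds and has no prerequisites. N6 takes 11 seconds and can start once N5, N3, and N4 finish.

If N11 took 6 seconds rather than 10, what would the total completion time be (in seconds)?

Actual critical path: N4→N5→N6→N8→N11 = 7+7+11+2+10 = 37 ⇒ 37 seconds.
N11 lies on that path, so at 6 seconds the path becomes 33 seconds.
Now N4→N5→N12 = 7+7+23 = 37 is longest, so the finish becomes 37 seconds.

37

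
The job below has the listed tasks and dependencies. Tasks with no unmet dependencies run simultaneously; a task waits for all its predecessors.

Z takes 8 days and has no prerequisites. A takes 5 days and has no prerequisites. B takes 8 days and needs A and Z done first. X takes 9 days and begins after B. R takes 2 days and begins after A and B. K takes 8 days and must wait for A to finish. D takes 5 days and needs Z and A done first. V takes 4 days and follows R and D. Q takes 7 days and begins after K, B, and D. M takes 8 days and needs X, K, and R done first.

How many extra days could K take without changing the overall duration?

12

Z→B→X→M = 8+8+9+8 = 33 sets the makespan at 33 days.
K finishes as early as 13 and must finish by 25.
Slack of K = 17 − 5 = 12 days.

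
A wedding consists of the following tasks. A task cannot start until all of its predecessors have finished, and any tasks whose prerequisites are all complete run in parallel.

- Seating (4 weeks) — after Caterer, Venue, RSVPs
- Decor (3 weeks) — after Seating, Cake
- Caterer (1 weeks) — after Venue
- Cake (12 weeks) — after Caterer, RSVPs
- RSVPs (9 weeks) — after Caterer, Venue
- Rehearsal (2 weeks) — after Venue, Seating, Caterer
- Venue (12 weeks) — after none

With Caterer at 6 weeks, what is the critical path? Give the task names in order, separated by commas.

Venue, Caterer, RSVPs, Cake, Decor

Critical path before the change: Venue→Caterer→RSVPs→Cake→Decor = 12+1+9+12+3 = 37 giving 37 weeks.
Caterer is on the critical path; changing it to 6 makes that path 42 weeks.
No other chain overtakes it, so the finish is 42 weeks.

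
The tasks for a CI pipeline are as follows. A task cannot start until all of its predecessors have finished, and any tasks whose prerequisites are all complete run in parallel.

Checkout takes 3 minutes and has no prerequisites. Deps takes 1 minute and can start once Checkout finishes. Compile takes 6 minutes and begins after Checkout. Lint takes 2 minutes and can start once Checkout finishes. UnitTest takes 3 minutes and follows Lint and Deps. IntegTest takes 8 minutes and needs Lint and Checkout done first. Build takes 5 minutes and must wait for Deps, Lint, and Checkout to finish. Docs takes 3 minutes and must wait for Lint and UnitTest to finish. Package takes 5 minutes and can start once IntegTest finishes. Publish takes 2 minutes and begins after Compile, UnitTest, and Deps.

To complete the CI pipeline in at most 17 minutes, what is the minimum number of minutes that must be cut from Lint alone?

1

Current finish: 18 minutes; target: 17.
Lint is on every critical path, so each minute cut from Lint cuts the finish by one (this holds down to a finish of 17).
Need 18 − 17 = 1 minute off Lint → Lint becomes 1 minute, finish becomes 17.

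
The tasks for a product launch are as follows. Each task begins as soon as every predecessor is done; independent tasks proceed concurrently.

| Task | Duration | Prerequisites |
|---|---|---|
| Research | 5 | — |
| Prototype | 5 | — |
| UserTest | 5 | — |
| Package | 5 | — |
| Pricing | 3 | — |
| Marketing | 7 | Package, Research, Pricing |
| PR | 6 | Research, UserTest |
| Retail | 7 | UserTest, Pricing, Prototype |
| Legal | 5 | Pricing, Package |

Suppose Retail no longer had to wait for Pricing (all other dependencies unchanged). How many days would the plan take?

12

Original critical path: Research→Marketing = 5+7 = 12 ⇒ 12 days.
Dropping Pricing→Retail doesn't change Retail's earliest start (5); another predecessor still binds.
After: Research→Marketing = 5+7 = 12 → 12 days.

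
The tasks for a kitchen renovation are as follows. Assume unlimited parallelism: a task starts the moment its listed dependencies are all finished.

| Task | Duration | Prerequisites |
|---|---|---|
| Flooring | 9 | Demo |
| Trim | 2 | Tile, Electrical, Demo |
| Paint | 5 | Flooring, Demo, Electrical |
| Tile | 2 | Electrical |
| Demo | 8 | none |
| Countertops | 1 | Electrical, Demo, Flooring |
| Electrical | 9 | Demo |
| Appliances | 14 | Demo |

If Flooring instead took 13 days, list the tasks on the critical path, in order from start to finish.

Demo, Flooring, Paint

Critical path before the change: Demo→Flooring→Paint = 8+9+5 = 22 giving 22 days.
Flooring is on the critical path; changing it to 13 makes that path 26 days.
The critical path is still Demo→Flooring→Paint; finish is now 26 days.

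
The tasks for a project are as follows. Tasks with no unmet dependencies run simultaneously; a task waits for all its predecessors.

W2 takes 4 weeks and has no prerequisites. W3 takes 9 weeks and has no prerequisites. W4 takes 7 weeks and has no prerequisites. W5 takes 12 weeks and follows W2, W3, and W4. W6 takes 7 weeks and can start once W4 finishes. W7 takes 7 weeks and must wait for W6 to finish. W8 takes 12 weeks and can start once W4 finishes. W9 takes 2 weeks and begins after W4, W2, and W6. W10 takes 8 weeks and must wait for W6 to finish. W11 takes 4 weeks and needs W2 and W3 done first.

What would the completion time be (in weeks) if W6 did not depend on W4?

21

Before: longest chain W4→W6→W10 = 7+7+8 = 22, finish 22.
Without W4→W6, W6's earliest start moves from 7 to 0.
New critical path: W3→W5 = 9+12 = 21 ⇒ 21 weeks.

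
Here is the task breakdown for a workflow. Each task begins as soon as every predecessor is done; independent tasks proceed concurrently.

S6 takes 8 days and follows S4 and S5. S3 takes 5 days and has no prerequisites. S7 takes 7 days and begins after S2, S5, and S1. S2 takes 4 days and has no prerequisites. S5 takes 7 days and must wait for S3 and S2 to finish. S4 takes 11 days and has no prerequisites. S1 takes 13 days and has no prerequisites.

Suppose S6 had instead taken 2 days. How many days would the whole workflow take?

20

Actual critical path: S3→S5→S6 = 5+7+8 = 20 ⇒ 20 days.
S6 is on the critical path; changing it to 2 makes that path 14 days.
Now S1→S7 = 13+7 = 20 is longest, so the finish becomes 20 days.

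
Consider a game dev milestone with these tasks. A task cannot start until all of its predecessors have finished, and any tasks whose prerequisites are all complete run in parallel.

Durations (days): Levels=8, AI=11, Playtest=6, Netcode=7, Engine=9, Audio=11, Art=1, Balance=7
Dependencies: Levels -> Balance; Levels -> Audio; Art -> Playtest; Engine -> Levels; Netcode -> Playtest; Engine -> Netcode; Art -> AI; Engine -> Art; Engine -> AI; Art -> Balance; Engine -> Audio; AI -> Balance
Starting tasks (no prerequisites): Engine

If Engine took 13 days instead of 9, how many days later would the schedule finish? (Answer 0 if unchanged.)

4

Actual critical path: Engine→Art→AI→Balance = 9+1+11+7 = 28 ⇒ 28 days.
Engine is on the critical path; changing it to 13 makes that path 32 days.
The critical path is still Engine→Art→AI→Balance; finish is now 32 days.
Change in finish: 32 − 28 = +4 days.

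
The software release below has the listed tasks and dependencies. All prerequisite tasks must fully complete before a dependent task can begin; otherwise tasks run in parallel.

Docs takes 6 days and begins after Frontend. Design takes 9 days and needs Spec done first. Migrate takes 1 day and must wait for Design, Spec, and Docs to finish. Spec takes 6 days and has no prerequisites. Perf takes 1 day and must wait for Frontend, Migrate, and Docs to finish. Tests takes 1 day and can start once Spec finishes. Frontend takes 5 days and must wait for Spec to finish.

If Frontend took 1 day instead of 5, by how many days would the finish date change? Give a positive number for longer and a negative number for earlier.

Baseline: Spec→Frontend→Docs→Migrate→Perf = 6+5+6+1+1 = 19 → 19 days.
Since Frontend is critical, the -4 change carries straight to that chain (now 15 days).
The binding chain switches to Spec→Design→Migrate→Perf = 6+9+1+1 = 17; finish 17 days.
Change in finish: 17 − 19 = -2 days.

-2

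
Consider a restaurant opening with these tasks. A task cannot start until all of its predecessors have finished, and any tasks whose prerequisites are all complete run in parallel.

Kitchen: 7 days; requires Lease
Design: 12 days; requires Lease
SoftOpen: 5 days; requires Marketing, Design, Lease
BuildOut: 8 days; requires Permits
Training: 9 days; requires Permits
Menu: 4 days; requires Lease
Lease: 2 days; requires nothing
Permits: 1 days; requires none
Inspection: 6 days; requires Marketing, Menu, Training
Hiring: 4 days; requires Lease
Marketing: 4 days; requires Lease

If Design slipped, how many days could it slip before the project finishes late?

The longest chain is Lease→Design→SoftOpen = 2+12+5 = 19; overall finish 19 days.
Design finishes as early as 14 and must finish by 14.
Float = 19 − 19 = 0.

0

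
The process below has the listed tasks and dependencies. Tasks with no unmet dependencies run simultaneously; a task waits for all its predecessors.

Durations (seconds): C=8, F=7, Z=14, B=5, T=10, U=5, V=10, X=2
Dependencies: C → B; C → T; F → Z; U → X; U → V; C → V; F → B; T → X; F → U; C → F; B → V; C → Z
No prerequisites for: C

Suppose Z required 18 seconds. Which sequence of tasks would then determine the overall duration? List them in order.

Baseline: C→F→B→V = 8+7+5+10 = 30 → 30 seconds.
Z is off the critical path — its longest chain is 29 seconds, giving 1 of slack.
The binding chain switches to C→F→Z = 8+7+18 = 33; finish 33 seconds.

C, F, Z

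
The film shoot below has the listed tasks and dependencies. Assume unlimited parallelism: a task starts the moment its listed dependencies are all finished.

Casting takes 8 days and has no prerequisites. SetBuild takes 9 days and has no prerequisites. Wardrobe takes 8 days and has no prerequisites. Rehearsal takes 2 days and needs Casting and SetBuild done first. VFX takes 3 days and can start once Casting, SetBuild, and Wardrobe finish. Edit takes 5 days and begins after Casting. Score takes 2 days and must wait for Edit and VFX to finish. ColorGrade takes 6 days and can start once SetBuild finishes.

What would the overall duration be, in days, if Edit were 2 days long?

15

The binding path is Casting→Edit→Score = 8+5+2 = 15; finish at 15 days.
Edit is on the critical path; changing it to 2 makes that path 12 days.
Now SetBuild→ColorGrade = 9+6 = 15 is longest, so the finish becomes 15 days.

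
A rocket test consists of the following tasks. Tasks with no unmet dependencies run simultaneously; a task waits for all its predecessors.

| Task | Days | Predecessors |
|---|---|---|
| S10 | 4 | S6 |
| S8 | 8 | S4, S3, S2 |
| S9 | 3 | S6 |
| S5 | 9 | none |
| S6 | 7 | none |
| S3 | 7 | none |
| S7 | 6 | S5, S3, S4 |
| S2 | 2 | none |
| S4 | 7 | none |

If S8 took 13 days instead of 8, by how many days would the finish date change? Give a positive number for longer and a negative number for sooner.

5

The binding path is S3→S8 = 7+8 = 15; finish at 15 days.
S8 is on the critical path; changing it to 13 makes that path 20 days.
No other chain overtakes it, so the finish is 20 days.
Change in finish: 20 − 15 = +5 days.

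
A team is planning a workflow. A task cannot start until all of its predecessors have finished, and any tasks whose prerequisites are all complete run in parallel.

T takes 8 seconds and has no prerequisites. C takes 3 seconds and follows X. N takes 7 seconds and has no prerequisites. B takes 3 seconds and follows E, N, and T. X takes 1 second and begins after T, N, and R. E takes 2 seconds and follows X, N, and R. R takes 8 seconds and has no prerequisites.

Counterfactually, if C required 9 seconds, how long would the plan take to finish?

Actual critical path: T→X→E→B = 8+1+2+3 = 14 ⇒ 14 seconds.
C has 2 seconds of float (longest path through it is 12).
New critical path: T→X→C = 8+1+9 = 18 ⇒ 18 seconds.

18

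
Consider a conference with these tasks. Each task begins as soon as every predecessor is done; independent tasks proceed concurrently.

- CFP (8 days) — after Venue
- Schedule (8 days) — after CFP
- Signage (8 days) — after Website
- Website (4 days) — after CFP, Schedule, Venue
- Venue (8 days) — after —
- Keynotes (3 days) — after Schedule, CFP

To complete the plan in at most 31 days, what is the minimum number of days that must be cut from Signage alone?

Current finish: 36 days; target: 31.
Signage is on every critical path, so each day cut from Signage cuts the finish by one (this holds down to a finish of 29).
Need 36 − 31 = 5 days off Signage → Signage becomes 3 days, finish becomes 31.

5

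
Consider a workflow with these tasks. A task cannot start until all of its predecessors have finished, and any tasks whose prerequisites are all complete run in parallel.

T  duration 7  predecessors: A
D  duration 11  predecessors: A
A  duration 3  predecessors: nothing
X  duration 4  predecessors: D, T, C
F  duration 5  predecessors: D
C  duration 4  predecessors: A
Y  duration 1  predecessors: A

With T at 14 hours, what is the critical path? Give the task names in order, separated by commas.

A, T, X

Actual critical path: A→D→F = 3+11+5 = 19 ⇒ 19 hours.
T is off the critical path — its longest chain is 14 hours, giving 5 of slack.
Now A→T→X = 3+14+4 = 21 is longest, so the finish becomes 21 hours.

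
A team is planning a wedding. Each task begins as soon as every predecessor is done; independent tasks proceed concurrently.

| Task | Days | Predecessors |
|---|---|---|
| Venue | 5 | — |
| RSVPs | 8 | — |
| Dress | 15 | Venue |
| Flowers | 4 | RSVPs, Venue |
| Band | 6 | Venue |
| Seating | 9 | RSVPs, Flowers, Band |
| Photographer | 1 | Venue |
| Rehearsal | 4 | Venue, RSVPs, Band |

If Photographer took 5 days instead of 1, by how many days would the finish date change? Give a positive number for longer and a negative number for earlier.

0

Actual critical path: RSVPs→Flowers→Seating = 8+4+9 = 21 ⇒ 21 days.
The longest path through Photographer is only 6 days, so Photographer has float 15.
No other chain overtakes it, so the finish is 21 days.
Change in finish: 21 − 21 = +0 days.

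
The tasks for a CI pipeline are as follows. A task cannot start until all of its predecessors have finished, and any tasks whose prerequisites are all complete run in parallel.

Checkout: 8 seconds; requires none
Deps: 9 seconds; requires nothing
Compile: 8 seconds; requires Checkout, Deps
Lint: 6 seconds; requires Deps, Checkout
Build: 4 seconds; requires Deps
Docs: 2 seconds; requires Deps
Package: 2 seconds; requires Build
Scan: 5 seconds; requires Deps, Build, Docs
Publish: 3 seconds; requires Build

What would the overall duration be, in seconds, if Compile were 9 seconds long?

Critical path before the change: Deps→Build→Scan = 9+4+5 = 18 giving 18 seconds.
The longest path through Compile is only 17 seconds, so Compile has float 1.
The binding chain switches to Deps→Compile = 9+9 = 18; finish 18 seconds.

18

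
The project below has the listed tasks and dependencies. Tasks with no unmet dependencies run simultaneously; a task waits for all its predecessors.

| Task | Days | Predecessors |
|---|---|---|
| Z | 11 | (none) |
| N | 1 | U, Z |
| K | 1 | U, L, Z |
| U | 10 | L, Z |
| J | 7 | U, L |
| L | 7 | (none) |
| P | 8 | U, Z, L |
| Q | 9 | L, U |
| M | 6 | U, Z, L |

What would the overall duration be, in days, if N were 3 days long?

The binding path is Z→U→Q = 11+10+9 = 30; finish at 30 days.
N has 8 days of float (longest path through it is 22).
No other chain overtakes it, so the finish is 30 days.

30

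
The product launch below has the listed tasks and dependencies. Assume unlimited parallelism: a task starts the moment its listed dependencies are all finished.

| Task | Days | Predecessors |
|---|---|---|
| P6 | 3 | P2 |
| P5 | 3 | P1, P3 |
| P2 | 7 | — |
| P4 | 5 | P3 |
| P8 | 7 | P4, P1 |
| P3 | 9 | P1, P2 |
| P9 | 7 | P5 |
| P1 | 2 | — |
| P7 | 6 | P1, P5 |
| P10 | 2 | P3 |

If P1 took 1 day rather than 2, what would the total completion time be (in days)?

28

Baseline: P2→P3→P4→P8 = 7+9+5+7 = 28 → 28 days.
P1 is off the critical path — its longest chain is 23 days, giving 5 of slack.
That remains the longest chain; total 28 days.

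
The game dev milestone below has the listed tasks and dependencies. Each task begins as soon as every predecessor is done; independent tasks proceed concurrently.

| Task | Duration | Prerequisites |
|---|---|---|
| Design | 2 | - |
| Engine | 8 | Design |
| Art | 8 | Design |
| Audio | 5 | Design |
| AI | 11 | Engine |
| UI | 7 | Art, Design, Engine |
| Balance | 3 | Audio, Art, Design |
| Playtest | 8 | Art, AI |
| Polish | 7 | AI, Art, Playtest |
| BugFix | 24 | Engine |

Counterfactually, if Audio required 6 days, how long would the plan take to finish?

Baseline: Design→Engine→AI→Playtest→Polish = 2+8+11+8+7 = 36 → 36 days.
The longest path through Audio is only 10 days, so Audio has float 26.
The critical path is still Design→Engine→AI→Playtest→Polish; finish is now 36 days.

36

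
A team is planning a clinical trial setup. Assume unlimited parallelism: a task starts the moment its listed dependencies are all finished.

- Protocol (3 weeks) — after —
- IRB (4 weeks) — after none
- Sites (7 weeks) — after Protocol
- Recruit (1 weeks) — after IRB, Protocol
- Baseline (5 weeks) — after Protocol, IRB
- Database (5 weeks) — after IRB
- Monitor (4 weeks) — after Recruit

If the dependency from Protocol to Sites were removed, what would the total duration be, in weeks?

With the dependency in place, Protocol→Sites = 3+7 = 10 sets the finish at 10 weeks.
Without Protocol→Sites, Sites's earliest start moves from 3 to 0.
After: IRB→Recruit→Monitor = 4+1+4 = 9 → 9 weeks.

9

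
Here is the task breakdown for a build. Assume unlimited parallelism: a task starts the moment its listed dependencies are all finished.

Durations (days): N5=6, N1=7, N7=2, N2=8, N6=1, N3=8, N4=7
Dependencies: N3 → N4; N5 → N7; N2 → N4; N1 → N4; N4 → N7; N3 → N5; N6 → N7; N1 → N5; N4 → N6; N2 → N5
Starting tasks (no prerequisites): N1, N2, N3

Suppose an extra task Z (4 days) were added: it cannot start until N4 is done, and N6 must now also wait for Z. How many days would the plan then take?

22

Originally the plan takes 18 days.
With Z inserted, N6 now waits for max(N4, Z).
New critical path: N2→N4→Z→N6→N7 = 8+7+4+1+2 = 22 ⇒ 22 days.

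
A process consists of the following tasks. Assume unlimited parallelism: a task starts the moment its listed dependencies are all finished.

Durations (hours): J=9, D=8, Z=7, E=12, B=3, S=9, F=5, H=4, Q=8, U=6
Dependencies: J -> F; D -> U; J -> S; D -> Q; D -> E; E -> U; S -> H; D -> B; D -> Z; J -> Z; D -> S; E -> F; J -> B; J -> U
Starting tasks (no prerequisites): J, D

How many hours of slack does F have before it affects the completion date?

D→E→U = 8+12+6 = 26 sets the makespan at 26 hours.
Longest path through F: 25 hours (earliest finish 25, latest finish 26).
So F can slip 26 − 25 = 1 hour.

1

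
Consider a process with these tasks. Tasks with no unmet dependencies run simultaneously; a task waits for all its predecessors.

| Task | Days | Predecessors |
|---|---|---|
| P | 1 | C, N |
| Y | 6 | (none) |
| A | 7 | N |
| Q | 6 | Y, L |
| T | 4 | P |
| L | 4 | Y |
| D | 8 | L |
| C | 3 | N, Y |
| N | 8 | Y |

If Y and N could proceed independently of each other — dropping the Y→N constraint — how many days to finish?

18

With the dependency in place, Y→N→C→P→T = 6+8+3+1+4 = 22 sets the finish at 22 days.
Without Y→N, N's earliest start moves from 6 to 0.
New critical path: Y→L→D = 6+4+8 = 18 ⇒ 18 days.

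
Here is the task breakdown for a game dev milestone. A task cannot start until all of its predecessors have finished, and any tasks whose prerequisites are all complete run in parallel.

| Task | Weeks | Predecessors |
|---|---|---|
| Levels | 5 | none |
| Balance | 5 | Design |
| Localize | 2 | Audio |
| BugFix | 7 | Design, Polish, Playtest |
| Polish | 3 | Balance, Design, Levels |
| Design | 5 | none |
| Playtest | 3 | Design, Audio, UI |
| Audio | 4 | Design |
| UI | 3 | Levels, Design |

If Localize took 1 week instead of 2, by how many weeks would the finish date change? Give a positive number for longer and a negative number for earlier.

Baseline: Design→Balance→Polish→BugFix = 5+5+3+7 = 20 → 20 weeks.
The longest path through Localize is only 11 weeks, so Localize has float 9.
No other chain overtakes it, so the finish is 20 weeks.
Change in finish: 20 − 20 = +0 weeks.

0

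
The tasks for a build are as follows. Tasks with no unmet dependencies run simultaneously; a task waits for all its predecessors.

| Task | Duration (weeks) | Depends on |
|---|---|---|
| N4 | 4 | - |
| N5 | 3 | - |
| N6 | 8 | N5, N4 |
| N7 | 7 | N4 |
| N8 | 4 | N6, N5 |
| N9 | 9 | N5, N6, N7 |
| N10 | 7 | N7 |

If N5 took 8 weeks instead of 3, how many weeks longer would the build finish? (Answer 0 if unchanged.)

The binding path is N4→N6→N9 = 4+8+9 = 21; finish at 21 weeks.
N5 is off the critical path — its longest chain is 20 weeks, giving 1 of slack.
New critical path: N5→N6→N9 = 8+8+9 = 25 ⇒ 25 weeks.
Change in finish: 25 − 21 = +4 weeks.

4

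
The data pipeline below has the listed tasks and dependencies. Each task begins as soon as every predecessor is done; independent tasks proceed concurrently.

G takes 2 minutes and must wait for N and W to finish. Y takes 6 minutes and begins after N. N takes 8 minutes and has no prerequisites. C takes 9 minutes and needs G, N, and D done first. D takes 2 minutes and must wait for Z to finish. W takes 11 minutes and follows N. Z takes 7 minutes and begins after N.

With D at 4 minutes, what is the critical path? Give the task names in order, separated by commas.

Baseline: N→W→G→C = 8+11+2+9 = 30 → 30 minutes.
D has 4 minutes of float (longest path through it is 26).
That remains the longest chain; total 30 minutes.

N, W, G, C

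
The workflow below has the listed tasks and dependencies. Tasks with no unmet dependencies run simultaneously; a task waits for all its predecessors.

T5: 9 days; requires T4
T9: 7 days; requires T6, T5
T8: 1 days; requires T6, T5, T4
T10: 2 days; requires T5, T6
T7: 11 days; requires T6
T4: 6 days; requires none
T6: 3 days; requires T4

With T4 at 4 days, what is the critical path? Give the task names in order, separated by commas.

Critical path before the change: T4→T5→T9 = 6+9+7 = 22 giving 22 days.
T4 is on the critical path; changing it to 4 makes that path 20 days.
The critical path is still T4→T5→T9; finish is now 20 days.

T4, T5, T9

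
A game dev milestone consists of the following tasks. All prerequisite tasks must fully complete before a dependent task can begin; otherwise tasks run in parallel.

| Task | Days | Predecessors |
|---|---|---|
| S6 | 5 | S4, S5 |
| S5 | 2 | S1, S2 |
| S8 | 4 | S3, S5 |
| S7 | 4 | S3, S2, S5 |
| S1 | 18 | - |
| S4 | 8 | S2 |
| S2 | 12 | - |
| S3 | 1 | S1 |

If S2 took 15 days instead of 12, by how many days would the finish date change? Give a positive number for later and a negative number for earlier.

As given, the longest chain is S2→S4→S6 = 12+8+5 = 25, so the finish is 25 days.
S2 is on the critical path; changing it to 15 makes that path 28 days.
No other chain overtakes it, so the finish is 28 days.
Change in finish: 28 − 25 = +3 days.

3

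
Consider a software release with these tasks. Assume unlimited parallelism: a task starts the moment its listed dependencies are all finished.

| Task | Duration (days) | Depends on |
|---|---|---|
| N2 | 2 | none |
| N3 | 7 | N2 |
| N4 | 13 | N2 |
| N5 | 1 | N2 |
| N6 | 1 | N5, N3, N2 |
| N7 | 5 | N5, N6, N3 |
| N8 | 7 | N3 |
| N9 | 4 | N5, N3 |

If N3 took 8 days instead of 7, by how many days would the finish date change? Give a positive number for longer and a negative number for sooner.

As given, the longest chain is N2→N3→N8 = 2+7+7 = 16, so the finish is 16 days.
Since N3 is critical, the +1 change carries straight to that chain (now 17 days).
No other chain overtakes it, so the finish is 17 days.
Change in finish: 17 − 16 = +1 days.

1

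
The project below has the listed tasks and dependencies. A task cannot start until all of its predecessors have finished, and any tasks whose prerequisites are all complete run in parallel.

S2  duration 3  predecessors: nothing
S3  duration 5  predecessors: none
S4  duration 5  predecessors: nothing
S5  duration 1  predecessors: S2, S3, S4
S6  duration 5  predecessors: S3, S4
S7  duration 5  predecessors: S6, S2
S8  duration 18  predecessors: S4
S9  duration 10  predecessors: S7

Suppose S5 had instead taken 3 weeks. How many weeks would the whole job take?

25

The binding path is S3→S6→S7→S9 = 5+5+5+10 = 25; finish at 25 weeks.
The longest path through S5 is only 6 weeks, so S5 has float 19.
The critical path is still S3→S6→S7→S9; finish is now 25 weeks.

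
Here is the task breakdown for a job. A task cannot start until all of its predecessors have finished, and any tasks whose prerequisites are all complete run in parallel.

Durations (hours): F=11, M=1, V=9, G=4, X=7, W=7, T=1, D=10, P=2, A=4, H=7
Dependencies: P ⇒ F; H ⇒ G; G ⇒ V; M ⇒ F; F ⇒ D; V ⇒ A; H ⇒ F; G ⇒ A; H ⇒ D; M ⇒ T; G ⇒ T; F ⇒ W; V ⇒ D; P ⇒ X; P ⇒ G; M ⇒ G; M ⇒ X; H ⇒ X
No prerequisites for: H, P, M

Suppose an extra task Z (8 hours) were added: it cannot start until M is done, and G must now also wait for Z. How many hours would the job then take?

32

Originally the job takes 30 hours.
With Z inserted, G now waits for max(M, H, P, Z).
New critical path: M→Z→G→V→D = 1+8+4+9+10 = 32 ⇒ 32 hours.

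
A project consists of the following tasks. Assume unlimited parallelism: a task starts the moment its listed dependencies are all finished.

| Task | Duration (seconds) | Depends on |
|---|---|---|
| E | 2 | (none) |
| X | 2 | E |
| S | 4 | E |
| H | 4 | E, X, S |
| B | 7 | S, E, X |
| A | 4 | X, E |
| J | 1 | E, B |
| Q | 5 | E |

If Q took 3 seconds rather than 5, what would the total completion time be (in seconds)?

As given, the longest chain is E→S→B→J = 2+4+7+1 = 14, so the finish is 14 seconds.
The longest path through Q is only 7 seconds, so Q has float 7.
That remains the longest chain; total 14 seconds.

14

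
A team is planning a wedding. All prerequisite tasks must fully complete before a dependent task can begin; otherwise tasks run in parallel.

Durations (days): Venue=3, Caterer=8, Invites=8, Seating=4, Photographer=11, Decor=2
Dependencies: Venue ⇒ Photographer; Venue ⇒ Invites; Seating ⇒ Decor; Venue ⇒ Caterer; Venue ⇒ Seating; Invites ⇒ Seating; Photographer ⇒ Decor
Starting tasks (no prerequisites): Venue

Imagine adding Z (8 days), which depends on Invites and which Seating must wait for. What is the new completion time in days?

25

Originally the plan takes 17 days.
With Z inserted, Seating now waits for max(Venue, Invites, Z).
New critical path: Venue→Invites→Z→Seating→Decor = 3+8+8+4+2 = 25 ⇒ 25 days.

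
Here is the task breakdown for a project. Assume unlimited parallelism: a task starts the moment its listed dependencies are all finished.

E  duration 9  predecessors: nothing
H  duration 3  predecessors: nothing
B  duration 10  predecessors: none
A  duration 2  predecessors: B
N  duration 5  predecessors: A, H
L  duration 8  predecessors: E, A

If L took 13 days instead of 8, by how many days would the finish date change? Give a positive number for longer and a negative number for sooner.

Baseline: B→A→L = 10+2+8 = 20 → 20 days.
Since L is critical, the +5 change carries straight to that chain (now 25 days).
No other chain overtakes it, so the finish is 25 days.
Change in finish: 25 − 20 = +5 days.

5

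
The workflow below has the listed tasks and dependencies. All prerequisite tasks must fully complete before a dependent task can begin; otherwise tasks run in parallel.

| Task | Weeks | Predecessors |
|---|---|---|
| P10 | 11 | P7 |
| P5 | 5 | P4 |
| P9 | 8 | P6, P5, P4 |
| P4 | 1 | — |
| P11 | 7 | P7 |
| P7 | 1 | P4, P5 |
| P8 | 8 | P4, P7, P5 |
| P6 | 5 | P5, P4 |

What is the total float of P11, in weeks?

The longest chain is P4→P5→P6→P9 = 1+5+5+8 = 19; overall finish 19 weeks.
Longest path through P11: 14 weeks (earliest finish 14, latest finish 19).
Float = 19 − 14 = 5.

5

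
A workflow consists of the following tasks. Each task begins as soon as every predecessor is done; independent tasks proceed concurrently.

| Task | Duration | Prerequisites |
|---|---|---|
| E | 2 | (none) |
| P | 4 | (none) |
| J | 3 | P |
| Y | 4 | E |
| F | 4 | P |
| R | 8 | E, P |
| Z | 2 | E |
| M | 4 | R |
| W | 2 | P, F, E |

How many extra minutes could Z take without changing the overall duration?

The longest chain is P→R→M = 4+8+4 = 16; overall finish 16 minutes.
Longest path through Z: 4 minutes (earliest finish 4, latest finish 16).
Slack of Z = 14 − 2 = 12 minutes.

12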